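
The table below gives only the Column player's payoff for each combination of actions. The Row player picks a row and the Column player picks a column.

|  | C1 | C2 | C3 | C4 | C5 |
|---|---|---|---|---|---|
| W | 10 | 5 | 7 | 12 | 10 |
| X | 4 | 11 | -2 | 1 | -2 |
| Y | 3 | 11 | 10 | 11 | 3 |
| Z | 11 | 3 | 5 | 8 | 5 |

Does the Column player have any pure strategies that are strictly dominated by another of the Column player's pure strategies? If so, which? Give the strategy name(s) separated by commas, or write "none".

C3, C5

C1 is not dominated — it holds its own against C2 at W (10>5); C3 at W (10>7); C4 at X (4>1); C5 at W (10=10).
Nothing dominates C2: C1 at X (11>4); C3 at X (11>-2); C4 at X (11>1); C5 at X (11>-2).
C3: dominated, since C4 does at least as well everywhere (W: 12>7, X: 1>-2, Y: 11>10, Z: 8>5).
C4 is not dominated — it holds its own against C1 at W (12>10); C2 at W (12>5); C3 at W (12>7); C5 at W (12>10).
C4 strictly dominates C5 — W: 12>10, X: 1>-2, Y: 11>3, Z: 8>5.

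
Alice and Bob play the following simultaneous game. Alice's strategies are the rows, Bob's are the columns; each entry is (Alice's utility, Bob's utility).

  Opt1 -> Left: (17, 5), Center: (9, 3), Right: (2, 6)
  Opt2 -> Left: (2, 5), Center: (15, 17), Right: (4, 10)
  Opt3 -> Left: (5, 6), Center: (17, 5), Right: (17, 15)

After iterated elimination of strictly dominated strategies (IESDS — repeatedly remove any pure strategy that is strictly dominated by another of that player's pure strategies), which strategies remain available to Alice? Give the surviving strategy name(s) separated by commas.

Opt3

Alice's strategy Opt2 is strictly dominated by Opt3 (Left: 5>2, Center: 17>15, Right: 17>4) and is removed.
For Bob, Right strictly dominates Left on the remaining rows (Opt1: 6>5, Opt3: 15>6); eliminate Left.
Row Opt1 is eliminated: Opt3 beats it against every remaining column (Center: 17>9, Right: 17>2).
Column Center is eliminated: Right beats it against every remaining row (Opt3: 15>5).
Among the remaining strategies, none is strictly dominated by another pure strategy of the same player, so the elimination stops.
Surviving strategies — Alice: {Opt3}; Bob: {Right}.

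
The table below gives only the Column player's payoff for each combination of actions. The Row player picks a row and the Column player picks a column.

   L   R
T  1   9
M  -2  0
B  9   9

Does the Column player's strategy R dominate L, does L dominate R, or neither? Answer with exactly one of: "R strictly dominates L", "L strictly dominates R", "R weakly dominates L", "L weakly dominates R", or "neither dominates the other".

Compare R to L across each choice by the Row player: T: 9>1, M: 0>-2, B: 9=9.
R is at least as good everywhere and strictly better somewhere (tied only at B), so R weakly but not strictly dominates L.

R weakly dominates L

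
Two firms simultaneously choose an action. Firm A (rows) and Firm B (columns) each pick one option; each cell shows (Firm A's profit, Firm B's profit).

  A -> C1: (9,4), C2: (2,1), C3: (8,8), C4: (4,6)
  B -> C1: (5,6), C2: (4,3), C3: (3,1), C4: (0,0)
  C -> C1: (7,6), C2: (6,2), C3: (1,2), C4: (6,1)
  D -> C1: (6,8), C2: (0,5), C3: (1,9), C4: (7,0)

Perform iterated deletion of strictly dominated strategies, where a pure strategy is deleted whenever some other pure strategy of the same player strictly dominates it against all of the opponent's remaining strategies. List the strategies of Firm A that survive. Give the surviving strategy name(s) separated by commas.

A

For Firm B, C1 strictly dominates C2 on the remaining rows (A: 4>1, B: 6>3, C: 6>2, D: 8>5); eliminate C2.
For Firm A, A strictly dominates B on the remaining columns (C1: 9>5, C3: 8>3, C4: 4>0); eliminate B.
For Firm B, C3 strictly dominates C4 on the remaining rows (A: 8>6, C: 2>1, D: 9>0); eliminate C4.
For Firm A, A strictly dominates C on the remaining columns (C1: 9>7, C3: 8>1); eliminate C.
Firm A's strategy D is strictly dominated by A (C1: 9>6, C3: 8>1) and is removed.
Firm B's strategy C1 is strictly dominated by C3 (A: 8>4) and is removed.
Among the remaining strategies, none is strictly dominated by another pure strategy of the same player, so the elimination stops.
Surviving strategies — Firm A: {A}; Firm B: {C3}.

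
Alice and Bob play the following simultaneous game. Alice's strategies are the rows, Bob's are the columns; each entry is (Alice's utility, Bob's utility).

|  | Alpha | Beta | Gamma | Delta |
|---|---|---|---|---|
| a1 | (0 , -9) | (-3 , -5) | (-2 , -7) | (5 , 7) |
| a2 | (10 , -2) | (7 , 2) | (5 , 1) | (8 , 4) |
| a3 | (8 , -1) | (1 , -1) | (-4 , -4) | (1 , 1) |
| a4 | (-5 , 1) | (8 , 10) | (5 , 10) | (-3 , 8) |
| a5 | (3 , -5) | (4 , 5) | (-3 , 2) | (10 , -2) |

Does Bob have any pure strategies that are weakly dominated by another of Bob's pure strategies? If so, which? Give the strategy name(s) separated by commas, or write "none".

Alpha, Gamma

Alpha is weakly dominated by Beta (a1: -5>-9, a2: 2>-2, a3: -1=-1, a4: 10>1, a5: 5>-5).
Nothing dominates Beta: Alpha at a1 (-5>-9); Gamma at a1 (-5>-7); Delta at a4 (10>8).
Gamma is weakly dominated by Beta (a1: -5>-7, a2: 2>1, a3: -1>-4, a4: 10=10, a5: 5>2).
Delta is not dominated — it holds its own against Alpha at a1 (7>-9); Beta at a1 (7>-5); Gamma at a1 (7>-7).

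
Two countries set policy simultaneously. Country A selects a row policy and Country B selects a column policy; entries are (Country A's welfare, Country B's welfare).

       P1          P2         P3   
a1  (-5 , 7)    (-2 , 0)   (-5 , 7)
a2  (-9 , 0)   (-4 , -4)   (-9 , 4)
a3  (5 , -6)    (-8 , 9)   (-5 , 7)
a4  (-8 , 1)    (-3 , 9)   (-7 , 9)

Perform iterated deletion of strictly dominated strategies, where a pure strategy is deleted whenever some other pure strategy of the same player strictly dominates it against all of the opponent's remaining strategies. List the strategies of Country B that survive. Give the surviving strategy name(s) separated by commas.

Row a2 is eliminated: a1 beats it against every remaining column (P1: -5>-9, P2: -2>-4, P3: -5>-9).
Country A's strategy a4 is strictly dominated by a1 (P1: -5>-8, P2: -2>-3, P3: -5>-7) and is removed.
Among the remaining strategies, none is strictly dominated by another pure strategy of the same player, so the elimination stops.
Surviving strategies — Country A: {a1, a3}; Country B: {P1, P2, P3}.

P1, P2, P3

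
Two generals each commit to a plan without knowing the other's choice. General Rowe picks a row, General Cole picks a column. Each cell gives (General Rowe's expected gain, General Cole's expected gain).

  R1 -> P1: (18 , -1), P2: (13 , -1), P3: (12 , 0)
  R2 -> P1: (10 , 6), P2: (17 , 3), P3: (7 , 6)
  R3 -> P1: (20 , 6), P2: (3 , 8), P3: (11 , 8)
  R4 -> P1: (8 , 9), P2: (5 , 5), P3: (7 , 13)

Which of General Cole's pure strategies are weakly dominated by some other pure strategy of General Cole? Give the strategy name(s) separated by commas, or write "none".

P3 weakly dominates P1 — R1: 0>-1, R2: 6=6, R3: 8>6, R4: 13>9.
P3 weakly dominates P2 — R1: 0>-1, R2: 6>3, R3: 8=8, R4: 13>5.
P3: no other strategy beats it everywhere (P1 at R1 (0>-1); P2 at R1 (0>-1)).

P1, P2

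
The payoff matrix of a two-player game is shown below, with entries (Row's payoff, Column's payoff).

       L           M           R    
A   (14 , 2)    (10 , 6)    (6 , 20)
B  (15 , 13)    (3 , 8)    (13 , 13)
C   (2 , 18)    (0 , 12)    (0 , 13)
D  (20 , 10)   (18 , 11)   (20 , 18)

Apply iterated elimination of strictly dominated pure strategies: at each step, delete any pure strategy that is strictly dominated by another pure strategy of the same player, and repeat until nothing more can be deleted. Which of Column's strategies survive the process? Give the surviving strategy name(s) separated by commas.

R

Row's strategy A is strictly dominated by D (L: 20>14, M: 18>10, R: 20>6) and is removed.
Row B is eliminated: D beats it against every remaining column (L: 20>15, M: 18>3, R: 20>13).
For Row, D strictly dominates C on the remaining columns (L: 20>2, M: 18>0, R: 20>0); eliminate C.
Column's strategy L is strictly dominated by M (D: 11>10) and is removed.
Column's strategy M is strictly dominated by R (D: 18>11) and is removed.
Among the remaining strategies, none is strictly dominated by another pure strategy of the same player, so the elimination stops.
Surviving strategies — Row: {D}; Column: {R}.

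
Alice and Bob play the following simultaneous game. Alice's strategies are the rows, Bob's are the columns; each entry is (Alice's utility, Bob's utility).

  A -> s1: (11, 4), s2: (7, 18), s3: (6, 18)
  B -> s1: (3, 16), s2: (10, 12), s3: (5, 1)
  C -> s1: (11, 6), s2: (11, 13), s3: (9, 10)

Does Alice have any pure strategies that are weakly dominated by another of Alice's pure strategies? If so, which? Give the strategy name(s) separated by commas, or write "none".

A: dominated, since C does at least as well everywhere (s1: 11=11, s2: 11>7, s3: 9>6).
C weakly dominates B — s1: 11>3, s2: 11>10, s3: 9>5.
Nothing dominates C: A at s2 (11>7); B at s1 (11>3).

A, B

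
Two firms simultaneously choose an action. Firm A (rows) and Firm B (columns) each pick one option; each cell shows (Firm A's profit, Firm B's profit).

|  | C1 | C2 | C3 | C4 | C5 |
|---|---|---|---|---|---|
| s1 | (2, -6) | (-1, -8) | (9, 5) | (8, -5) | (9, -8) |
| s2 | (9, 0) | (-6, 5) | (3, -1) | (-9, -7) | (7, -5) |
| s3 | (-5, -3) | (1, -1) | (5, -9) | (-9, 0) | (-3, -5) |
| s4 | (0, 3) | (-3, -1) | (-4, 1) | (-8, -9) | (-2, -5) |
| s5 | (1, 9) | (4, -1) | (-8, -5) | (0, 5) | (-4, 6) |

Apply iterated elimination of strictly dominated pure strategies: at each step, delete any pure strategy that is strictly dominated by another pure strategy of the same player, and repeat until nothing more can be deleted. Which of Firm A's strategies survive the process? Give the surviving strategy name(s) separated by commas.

For Firm A, s1 strictly dominates s4 on the remaining columns (C1: 2>0, C2: -1>-3, C3: 9>-4, C4: 8>-8, C5: 9>-2); eliminate s4.
For Firm B, C1 strictly dominates C5 on the remaining rows (s1: -6>-8, s2: 0>-5, s3: -3>-5, s5: 9>6); eliminate C5.
Among the remaining strategies, none is strictly dominated by another pure strategy of the same player, so the elimination stops.
Surviving strategies — Firm A: {s1, s2, s3, s5}; Firm B: {C1, C2, C3, C4}.

s1, s2, s3, s5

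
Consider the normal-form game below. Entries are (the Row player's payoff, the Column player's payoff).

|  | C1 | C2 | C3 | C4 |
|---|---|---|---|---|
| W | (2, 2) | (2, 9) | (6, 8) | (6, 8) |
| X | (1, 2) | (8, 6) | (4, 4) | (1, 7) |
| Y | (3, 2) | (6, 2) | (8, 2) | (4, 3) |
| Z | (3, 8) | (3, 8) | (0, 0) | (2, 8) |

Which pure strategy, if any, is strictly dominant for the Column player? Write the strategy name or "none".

C1 fails to dominate C2 at W (2<9).
C2 fails to dominate C1 at Y (2=2).
C3 fails to dominate C1 at Y (2=2).
C4 fails to dominate C1 at Z (8=8).
No single strategy dominates all the others.

none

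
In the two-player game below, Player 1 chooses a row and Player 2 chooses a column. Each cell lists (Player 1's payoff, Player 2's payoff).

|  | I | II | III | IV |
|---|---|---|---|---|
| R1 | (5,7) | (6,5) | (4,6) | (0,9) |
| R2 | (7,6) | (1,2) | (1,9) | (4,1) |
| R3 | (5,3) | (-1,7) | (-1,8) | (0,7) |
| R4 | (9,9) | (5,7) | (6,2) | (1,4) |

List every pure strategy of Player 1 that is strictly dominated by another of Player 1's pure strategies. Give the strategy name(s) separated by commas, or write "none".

R3

R1: no other strategy beats it everywhere (R2 at II (6>1); R3 at I (5=5); R4 at II (6>5)).
R2: no other strategy beats it everywhere (R1 at I (7>5); R3 at I (7>5); R4 at IV (4>1)).
R3 is strictly dominated by R2 (I: 7>5, II: 1>-1, III: 1>-1, IV: 4>0).
R4 is not dominated — it holds its own against R1 at I (9>5); R2 at I (9>7); R3 at I (9>5).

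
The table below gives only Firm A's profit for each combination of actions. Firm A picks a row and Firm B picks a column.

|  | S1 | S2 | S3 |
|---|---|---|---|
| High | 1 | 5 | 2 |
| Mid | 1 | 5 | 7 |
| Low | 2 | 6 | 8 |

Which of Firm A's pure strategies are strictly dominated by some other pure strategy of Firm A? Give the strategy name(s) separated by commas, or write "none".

High, Mid

Low strictly dominates High — S1: 2>1, S2: 6>5, S3: 8>2.
Mid: dominated, since Low does at least as well everywhere (S1: 2>1, S2: 6>5, S3: 8>7).
Low is not dominated — it holds its own against High at S1 (2>1); Mid at S1 (2>1).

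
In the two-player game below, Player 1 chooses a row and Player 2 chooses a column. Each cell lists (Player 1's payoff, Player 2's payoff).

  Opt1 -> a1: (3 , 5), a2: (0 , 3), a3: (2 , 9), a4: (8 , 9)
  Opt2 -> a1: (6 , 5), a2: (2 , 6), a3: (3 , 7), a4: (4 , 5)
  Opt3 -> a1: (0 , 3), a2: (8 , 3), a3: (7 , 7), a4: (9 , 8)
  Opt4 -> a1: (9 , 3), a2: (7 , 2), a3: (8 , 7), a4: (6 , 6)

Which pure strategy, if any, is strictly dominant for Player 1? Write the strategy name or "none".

Opt1 fails to dominate Opt2 at a1 (3<6).
Opt2 fails to dominate Opt1 at a4 (4<8).
Opt3 fails to dominate Opt1 at a1 (0<3).
Opt4 fails to dominate Opt1 at a4 (6<8).
No single strategy dominates all the others.

none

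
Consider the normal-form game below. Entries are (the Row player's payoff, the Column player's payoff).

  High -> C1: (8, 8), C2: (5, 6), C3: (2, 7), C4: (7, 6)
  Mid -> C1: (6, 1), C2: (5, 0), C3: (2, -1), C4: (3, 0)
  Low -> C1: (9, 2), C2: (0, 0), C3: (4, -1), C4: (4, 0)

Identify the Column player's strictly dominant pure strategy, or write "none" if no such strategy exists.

C1

C1 vs C2: High: 8>6, Mid: 1>0, Low: 2>0.
C1 vs C3: High: 8>7, Mid: 1>-1, Low: 2>-1.
C1 vs C4: High: 8>6, Mid: 1>0, Low: 2>0.
C1 strictly beats every other strategy against every opponent action, so it is strictly dominant.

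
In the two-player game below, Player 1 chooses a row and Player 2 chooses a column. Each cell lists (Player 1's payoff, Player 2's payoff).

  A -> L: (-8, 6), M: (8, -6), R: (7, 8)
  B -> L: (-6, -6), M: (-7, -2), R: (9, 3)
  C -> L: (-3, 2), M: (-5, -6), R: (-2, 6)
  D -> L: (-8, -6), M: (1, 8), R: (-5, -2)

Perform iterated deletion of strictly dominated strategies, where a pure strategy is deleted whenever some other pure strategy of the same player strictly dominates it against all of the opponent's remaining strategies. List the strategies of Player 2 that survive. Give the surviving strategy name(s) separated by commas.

Column L is eliminated: R beats it against every remaining row (A: 8>6, B: 3>-6, C: 6>2, D: -2>-6).
Player 1's strategy C is strictly dominated by A (M: 8>-5, R: 7>-2) and is removed.
For Player 1, A strictly dominates D on the remaining columns (M: 8>1, R: 7>-5); eliminate D.
For Player 2, R strictly dominates M on the remaining rows (A: 8>-6, B: 3>-2); eliminate M.
Player 1's strategy A is strictly dominated by B (R: 9>7) and is removed.
Among the remaining strategies, none is strictly dominated by another pure strategy of the same player, so the elimination stops.
Surviving strategies — Player 1: {B}; Player 2: {R}.

R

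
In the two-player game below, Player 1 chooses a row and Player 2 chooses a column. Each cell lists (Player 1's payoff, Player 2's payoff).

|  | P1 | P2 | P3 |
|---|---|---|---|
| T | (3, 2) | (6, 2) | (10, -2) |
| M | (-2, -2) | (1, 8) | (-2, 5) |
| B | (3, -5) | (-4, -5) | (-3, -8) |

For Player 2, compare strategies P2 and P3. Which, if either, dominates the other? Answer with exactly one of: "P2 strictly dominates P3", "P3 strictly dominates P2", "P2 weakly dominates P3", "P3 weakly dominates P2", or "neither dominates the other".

P2's payoffs vs P3's, by Player 1's action — T: 2>-2, M: 8>5, B: -5>-8.
Every comparison favours P2, so P2 strictly dominates P3.

P2 strictly dominates P3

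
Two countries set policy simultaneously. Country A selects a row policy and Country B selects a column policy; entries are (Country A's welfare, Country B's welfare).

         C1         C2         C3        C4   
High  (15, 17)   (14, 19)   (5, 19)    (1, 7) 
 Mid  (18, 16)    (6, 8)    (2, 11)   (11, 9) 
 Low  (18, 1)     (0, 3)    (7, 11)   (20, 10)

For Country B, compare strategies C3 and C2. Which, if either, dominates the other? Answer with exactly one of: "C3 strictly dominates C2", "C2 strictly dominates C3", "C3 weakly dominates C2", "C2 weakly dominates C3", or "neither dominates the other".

Compare C3 to C2 across each opponent action: High: 19=19, Mid: 11>8, Low: 11>3.
C3 is at least as good everywhere and strictly better somewhere (tied only at High), so C3 weakly but not strictly dominates C2.

C3 weakly dominates C2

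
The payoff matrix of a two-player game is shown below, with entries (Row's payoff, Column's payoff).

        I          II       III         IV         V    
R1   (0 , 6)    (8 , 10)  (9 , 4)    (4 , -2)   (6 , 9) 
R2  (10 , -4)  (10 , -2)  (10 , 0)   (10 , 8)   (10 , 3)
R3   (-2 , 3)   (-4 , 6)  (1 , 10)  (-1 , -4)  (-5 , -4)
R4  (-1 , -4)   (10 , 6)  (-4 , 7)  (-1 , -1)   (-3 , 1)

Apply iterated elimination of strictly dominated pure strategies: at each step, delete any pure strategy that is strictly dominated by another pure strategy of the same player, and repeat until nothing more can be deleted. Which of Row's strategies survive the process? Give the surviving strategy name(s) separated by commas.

Row R1 is eliminated: R2 beats it against every remaining column (I: 10>0, II: 10>8, III: 10>9, IV: 10>4, V: 10>6).
Row's strategy R3 is strictly dominated by R2 (I: 10>-2, II: 10>-4, III: 10>1, IV: 10>-1, V: 10>-5) and is removed.
For Column, II strictly dominates I on the remaining rows (R2: -2>-4, R4: 6>-4); eliminate I.
Column II is eliminated: III beats it against every remaining row (R2: 0>-2, R4: 7>6).
Row R4 is eliminated: R2 beats it against every remaining column (III: 10>-4, IV: 10>-1, V: 10>-3).
Column III is eliminated: IV beats it against every remaining row (R2: 8>0).
Column V is eliminated: IV beats it against every remaining row (R2: 8>3).
Among the remaining strategies, none is strictly dominated by another pure strategy of the same player, so the elimination stops.
Surviving strategies — Row: {R2}; Column: {IV}.

R2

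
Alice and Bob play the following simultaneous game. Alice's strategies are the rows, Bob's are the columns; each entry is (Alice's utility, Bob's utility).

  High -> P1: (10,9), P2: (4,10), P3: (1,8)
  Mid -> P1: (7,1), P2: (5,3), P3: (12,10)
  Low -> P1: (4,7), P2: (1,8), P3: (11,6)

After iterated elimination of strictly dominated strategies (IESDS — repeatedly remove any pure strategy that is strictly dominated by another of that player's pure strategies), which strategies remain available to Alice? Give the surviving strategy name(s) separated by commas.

Row Low is eliminated: Mid beats it against every remaining column (P1: 7>4, P2: 5>1, P3: 12>11).
Column P1 is eliminated: P2 beats it against every remaining row (High: 10>9, Mid: 3>1).
Row High is eliminated: Mid beats it against every remaining column (P2: 5>4, P3: 12>1).
Bob's strategy P2 is strictly dominated by P3 (Mid: 10>3) and is removed.
Among the remaining strategies, none is strictly dominated by another pure strategy of the same player, so the elimination stops.
Surviving strategies — Alice: {Mid}; Bob: {P3}.

Mid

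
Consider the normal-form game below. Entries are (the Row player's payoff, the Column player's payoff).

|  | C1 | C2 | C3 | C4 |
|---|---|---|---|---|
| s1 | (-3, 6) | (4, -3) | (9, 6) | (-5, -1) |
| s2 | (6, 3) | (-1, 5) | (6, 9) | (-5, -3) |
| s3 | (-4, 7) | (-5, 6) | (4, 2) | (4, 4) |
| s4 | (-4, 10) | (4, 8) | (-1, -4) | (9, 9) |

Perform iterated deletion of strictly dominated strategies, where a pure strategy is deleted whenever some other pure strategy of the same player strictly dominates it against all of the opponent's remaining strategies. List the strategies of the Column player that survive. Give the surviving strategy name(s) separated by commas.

C1, C2, C3

For the Column player, C1 strictly dominates C4 on the remaining rows (s1: 6>-1, s2: 3>-3, s3: 7>4, s4: 10>9); eliminate C4.
For the Row player, s1 strictly dominates s3 on the remaining columns (C1: -3>-4, C2: 4>-5, C3: 9>4); eliminate s3.
Among the remaining strategies, none is strictly dominated by another pure strategy of the same player, so the elimination stops.
Surviving strategies — the Row player: {s1, s2, s4}; the Column player: {C1, C2, C3}.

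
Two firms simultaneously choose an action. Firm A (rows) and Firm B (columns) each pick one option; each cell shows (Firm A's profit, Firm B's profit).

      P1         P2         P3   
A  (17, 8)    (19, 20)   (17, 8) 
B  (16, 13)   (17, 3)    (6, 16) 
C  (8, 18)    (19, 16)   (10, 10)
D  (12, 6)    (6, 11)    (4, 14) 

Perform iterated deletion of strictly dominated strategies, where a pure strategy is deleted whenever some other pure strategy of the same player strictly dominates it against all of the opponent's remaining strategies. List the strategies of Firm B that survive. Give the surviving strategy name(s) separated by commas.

P1, P2

Firm A's strategy B is strictly dominated by A (P1: 17>16, P2: 19>17, P3: 17>6) and is removed.
For Firm A, A strictly dominates D on the remaining columns (P1: 17>12, P2: 19>6, P3: 17>4); eliminate D.
For Firm B, P2 strictly dominates P3 on the remaining rows (A: 20>8, C: 16>10); eliminate P3.
Among the remaining strategies, none is strictly dominated by another pure strategy of the same player, so the elimination stops.
Surviving strategies — Firm A: {A, C}; Firm B: {P1, P2}.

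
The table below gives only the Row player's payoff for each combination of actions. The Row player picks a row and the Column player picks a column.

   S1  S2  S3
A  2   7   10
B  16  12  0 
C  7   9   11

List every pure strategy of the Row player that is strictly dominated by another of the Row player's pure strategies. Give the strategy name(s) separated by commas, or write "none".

A

A: dominated, since C does at least as well everywhere (S1: 7>2, S2: 9>7, S3: 11>10).
Nothing dominates B: A at S1 (16>2); C at S1 (16>7).
C is not dominated — it holds its own against A at S1 (7>2); B at S3 (11>0).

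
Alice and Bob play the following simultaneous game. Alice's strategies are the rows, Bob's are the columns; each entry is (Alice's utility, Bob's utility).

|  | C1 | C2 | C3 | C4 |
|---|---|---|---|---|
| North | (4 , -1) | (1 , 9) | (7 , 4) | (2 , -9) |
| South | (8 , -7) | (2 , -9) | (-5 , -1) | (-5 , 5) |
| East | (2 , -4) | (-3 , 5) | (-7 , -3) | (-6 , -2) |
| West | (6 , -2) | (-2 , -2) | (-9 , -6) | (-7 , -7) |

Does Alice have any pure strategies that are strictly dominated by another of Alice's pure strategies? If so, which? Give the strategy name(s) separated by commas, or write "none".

North: no other strategy beats it everywhere (South at C3 (7>-5); East at C1 (4>2); West at C2 (1>-2)).
South: no other strategy beats it everywhere (North at C1 (8>4); East at C1 (8>2); West at C1 (8>6)).
North strictly dominates East — C1: 4>2, C2: 1>-3, C3: 7>-7, C4: 2>-6.
South strictly dominates West — C1: 8>6, C2: 2>-2, C3: -5>-9, C4: -5>-7.

East, West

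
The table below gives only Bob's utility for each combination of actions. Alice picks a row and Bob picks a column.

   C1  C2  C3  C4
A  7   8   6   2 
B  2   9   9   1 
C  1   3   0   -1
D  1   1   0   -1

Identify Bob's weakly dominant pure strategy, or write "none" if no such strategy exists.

C2 vs C1: A: 8>7, B: 9>2, C: 3>1, D: 1=1.
C2 vs C3: A: 8>6, B: 9=9, C: 3>0, D: 1>0.
C2 vs C4: A: 8>2, B: 9>1, C: 3>-1, D: 1>-1.
C2 is at least as good as every other strategy against every opponent action, so it is weakly dominant.

C2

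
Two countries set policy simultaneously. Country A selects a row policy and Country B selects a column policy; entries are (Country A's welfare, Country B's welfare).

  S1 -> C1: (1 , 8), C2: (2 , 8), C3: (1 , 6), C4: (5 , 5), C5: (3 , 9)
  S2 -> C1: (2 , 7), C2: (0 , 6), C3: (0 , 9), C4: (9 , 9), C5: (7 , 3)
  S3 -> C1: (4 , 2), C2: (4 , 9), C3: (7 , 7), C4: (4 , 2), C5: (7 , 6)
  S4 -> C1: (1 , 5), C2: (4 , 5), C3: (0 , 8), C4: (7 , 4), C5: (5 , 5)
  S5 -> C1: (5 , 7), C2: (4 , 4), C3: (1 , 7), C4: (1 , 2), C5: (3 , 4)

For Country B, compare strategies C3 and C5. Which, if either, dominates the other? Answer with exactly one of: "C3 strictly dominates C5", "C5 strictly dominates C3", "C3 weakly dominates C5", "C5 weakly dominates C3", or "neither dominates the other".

neither dominates the other

Compare C3 to C5 across each opponent action: S1: 6<9, S2: 9>3, S3: 7>6, S4: 8>5, S5: 7>4.
C3 does better at S2, S3, S4, S5 but worse at S1; neither strategy dominates the other.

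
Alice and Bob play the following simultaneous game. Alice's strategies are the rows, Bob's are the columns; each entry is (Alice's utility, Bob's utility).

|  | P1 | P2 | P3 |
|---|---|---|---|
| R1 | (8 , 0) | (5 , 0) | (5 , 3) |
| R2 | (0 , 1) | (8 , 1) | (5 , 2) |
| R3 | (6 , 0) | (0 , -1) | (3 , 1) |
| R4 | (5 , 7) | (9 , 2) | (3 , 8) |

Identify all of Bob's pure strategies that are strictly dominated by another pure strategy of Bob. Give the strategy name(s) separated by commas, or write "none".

P1, P2

P1: dominated, since P3 does at least as well everywhere (R1: 3>0, R2: 2>1, R3: 1>0, R4: 8>7).
P3 strictly dominates P2 — R1: 3>0, R2: 2>1, R3: 1>-1, R4: 8>2.
P3: no other strategy beats it everywhere (P1 at R1 (3>0); P2 at R1 (3>0)).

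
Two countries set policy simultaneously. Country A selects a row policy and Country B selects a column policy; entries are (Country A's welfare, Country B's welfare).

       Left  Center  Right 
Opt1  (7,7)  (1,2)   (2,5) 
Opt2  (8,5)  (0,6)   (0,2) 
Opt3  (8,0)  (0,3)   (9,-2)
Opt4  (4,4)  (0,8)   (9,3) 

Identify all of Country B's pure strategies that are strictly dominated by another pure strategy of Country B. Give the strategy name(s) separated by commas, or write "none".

Left is not dominated — it holds its own against Center at Opt1 (7>2); Right at Opt1 (7>5).
Nothing dominates Center: Left at Opt2 (6>5); Right at Opt2 (6>2).
Right: dominated, since Left does at least as well everywhere (Opt1: 7>5, Opt2: 5>2, Opt3: 0>-2, Opt4: 4>3).

Right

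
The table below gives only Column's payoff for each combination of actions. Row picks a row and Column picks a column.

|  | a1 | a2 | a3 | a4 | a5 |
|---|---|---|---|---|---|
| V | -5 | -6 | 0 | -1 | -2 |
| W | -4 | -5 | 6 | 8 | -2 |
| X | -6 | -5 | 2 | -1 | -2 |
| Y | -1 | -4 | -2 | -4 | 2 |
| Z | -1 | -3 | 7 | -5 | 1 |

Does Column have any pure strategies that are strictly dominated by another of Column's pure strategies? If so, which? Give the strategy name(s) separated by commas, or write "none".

a1, a2

a5 strictly dominates a1 — V: -2>-5, W: -2>-4, X: -2>-6, Y: 2>-1, Z: 1>-1.
a2: dominated, since a3 does at least as well everywhere (V: 0>-6, W: 6>-5, X: 2>-5, Y: -2>-4, Z: 7>-3).
a3 is not dominated — it holds its own against a1 at V (0>-5); a2 at V (0>-6); a4 at V (0>-1); a5 at V (0>-2).
Nothing dominates a4: a1 at V (-1>-5); a2 at V (-1>-6); a3 at W (8>6); a5 at V (-1>-2).
Nothing dominates a5: a1 at V (-2>-5); a2 at V (-2>-6); a3 at Y (2>-2); a4 at Y (2>-4).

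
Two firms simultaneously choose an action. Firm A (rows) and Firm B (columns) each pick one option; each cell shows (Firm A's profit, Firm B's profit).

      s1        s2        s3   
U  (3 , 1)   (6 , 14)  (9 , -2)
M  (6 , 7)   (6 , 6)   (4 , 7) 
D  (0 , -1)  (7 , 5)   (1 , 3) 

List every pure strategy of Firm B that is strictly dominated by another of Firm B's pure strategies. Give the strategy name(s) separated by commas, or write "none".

none

s1: no other strategy beats it everywhere (s2 at M (7>6); s3 at U (1>-2)).
s2 is not dominated — it holds its own against s1 at U (14>1); s3 at U (14>-2).
Nothing dominates s3: s1 at M (7=7); s2 at M (7>6).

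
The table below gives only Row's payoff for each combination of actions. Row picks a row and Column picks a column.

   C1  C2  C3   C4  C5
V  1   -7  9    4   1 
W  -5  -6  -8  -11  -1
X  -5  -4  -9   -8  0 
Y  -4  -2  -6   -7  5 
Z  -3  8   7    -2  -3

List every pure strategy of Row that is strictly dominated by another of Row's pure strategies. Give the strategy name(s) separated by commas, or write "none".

V is not dominated — it holds its own against W at C1 (1>-5); X at C1 (1>-5); Y at C1 (1>-4); Z at C1 (1>-3).
W is strictly dominated by Y (C1: -4>-5, C2: -2>-6, C3: -6>-8, C4: -7>-11, C5: 5>-1).
X is strictly dominated by Y (C1: -4>-5, C2: -2>-4, C3: -6>-9, C4: -7>-8, C5: 5>0).
Y: no other strategy beats it everywhere (V at C2 (-2>-7); W at C1 (-4>-5); X at C1 (-4>-5); Z at C5 (5>-3)).
Nothing dominates Z: V at C2 (8>-7); W at C1 (-3>-5); X at C1 (-3>-5); Y at C1 (-3>-4).

W, X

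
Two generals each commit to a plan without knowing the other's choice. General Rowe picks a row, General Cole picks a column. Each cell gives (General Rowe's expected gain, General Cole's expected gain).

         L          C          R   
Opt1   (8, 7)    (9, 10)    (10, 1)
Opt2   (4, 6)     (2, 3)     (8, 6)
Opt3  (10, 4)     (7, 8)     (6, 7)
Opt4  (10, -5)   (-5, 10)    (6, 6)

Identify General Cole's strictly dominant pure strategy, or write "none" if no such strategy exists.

none

L fails to dominate C at Opt1 (7<10).
C fails to dominate L at Opt2 (3<6).
R fails to dominate L at Opt1 (1<7).
No single strategy dominates all the others.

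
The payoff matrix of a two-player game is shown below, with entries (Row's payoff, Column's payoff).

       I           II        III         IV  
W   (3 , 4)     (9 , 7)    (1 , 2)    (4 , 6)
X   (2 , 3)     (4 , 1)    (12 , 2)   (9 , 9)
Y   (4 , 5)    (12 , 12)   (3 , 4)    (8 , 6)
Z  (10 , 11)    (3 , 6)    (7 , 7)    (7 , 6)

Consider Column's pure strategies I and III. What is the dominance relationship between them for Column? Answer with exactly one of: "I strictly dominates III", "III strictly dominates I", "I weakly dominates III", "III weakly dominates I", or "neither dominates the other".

I strictly dominates III

Compare I to III across each opponent action: W: 4>2, X: 3>2, Y: 5>4, Z: 11>7.
I gives a strictly higher payoff against each opponent action, so I strictly dominates III.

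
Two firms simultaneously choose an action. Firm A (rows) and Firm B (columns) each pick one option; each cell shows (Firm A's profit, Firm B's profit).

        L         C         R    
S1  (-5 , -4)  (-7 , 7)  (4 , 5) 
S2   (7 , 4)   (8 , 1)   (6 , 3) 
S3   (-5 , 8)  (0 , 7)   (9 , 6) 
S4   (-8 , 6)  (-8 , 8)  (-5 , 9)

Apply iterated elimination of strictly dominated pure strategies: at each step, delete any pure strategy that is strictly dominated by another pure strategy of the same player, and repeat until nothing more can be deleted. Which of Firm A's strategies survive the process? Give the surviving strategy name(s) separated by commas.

Firm A's strategy S1 is strictly dominated by S2 (L: 7>-5, C: 8>-7, R: 6>4) and is removed.
For Firm A, S2 strictly dominates S4 on the remaining columns (L: 7>-8, C: 8>-8, R: 6>-5); eliminate S4.
Firm B's strategy C is strictly dominated by L (S2: 4>1, S3: 8>7) and is removed.
Firm B's strategy R is strictly dominated by L (S2: 4>3, S3: 8>6) and is removed.
Firm A's strategy S3 is strictly dominated by S2 (L: 7>-5) and is removed.
Among the remaining strategies, none is strictly dominated by another pure strategy of the same player, so the elimination stops.
Surviving strategies — Firm A: {S2}; Firm B: {L}.

S2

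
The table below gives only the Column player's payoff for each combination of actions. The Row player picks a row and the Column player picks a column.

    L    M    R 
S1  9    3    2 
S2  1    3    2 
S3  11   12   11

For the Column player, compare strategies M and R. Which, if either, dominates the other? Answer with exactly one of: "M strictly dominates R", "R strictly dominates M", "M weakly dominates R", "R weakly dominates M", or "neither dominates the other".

Compare M to R across every action of the Row player: S1: 3>2, S2: 3>2, S3: 12>11.
Every comparison favours M, so M strictly dominates R.

M strictly dominates R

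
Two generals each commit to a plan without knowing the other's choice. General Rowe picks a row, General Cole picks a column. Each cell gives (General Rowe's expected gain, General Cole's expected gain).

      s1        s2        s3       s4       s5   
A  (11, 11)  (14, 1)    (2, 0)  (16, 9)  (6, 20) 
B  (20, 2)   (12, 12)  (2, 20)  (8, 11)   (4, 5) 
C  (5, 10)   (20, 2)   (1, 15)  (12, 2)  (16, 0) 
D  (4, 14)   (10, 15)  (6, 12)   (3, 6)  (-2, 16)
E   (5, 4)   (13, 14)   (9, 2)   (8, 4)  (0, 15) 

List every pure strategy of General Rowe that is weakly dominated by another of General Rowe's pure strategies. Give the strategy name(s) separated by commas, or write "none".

D

A: no other strategy beats it everywhere (B at s2 (14>12); C at s1 (11>5); D at s1 (11>4); E at s1 (11>5)).
B: no other strategy beats it everywhere (A at s1 (20>11); C at s1 (20>5); D at s1 (20>4); E at s1 (20>5)).
C: no other strategy beats it everywhere (A at s2 (20>14); B at s2 (20>12); D at s1 (5>4); E at s2 (20>13)).
D: dominated, since E does at least as well everywhere (s1: 5>4, s2: 13>10, s3: 9>6, s4: 8>3, s5: 0>-2).
E: no other strategy beats it everywhere (A at s3 (9>2); B at s2 (13>12); C at s3 (9>1); D at s1 (5>4)).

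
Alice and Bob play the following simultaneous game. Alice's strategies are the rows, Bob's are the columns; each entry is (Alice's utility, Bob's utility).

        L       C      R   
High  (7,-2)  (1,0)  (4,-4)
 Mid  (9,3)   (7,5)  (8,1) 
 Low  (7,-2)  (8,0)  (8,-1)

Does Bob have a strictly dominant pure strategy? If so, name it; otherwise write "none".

C

C vs L: High: 0>-2, Mid: 5>3, Low: 0>-2.
C vs R: High: 0>-4, Mid: 5>1, Low: 0>-1.
C strictly beats every other strategy against every opponent action, so it is strictly dominant.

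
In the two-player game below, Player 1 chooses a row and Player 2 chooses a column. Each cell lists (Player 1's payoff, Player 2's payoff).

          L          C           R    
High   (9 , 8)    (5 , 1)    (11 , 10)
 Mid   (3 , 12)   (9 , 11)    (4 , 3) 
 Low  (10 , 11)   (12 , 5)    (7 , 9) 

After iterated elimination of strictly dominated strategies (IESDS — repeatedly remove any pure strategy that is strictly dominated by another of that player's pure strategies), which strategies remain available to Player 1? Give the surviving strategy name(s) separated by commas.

For Player 1, Low strictly dominates Mid on the remaining columns (L: 10>3, C: 12>9, R: 7>4); eliminate Mid.
Player 2's strategy C is strictly dominated by L (High: 8>1, Low: 11>5) and is removed.
Among the remaining strategies, none is strictly dominated by another pure strategy of the same player, so the elimination stops.
Surviving strategies — Player 1: {High, Low}; Player 2: {L, R}.

High, Low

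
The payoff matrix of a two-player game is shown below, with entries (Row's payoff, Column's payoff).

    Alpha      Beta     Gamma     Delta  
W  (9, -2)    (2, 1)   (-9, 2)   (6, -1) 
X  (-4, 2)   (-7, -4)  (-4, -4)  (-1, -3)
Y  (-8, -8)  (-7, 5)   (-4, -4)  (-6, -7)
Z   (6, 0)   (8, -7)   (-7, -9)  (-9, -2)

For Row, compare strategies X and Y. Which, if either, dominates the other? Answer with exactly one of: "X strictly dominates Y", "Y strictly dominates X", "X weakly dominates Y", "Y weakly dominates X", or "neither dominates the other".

X weakly dominates Y

X's payoffs vs Y's, by Column's action — Alpha: -4>-8, Beta: -7=-7, Gamma: -4=-4, Delta: -1>-6.
X is at least as good everywhere and strictly better somewhere (tied only at Beta, Gamma), so X weakly but not strictly dominates Y.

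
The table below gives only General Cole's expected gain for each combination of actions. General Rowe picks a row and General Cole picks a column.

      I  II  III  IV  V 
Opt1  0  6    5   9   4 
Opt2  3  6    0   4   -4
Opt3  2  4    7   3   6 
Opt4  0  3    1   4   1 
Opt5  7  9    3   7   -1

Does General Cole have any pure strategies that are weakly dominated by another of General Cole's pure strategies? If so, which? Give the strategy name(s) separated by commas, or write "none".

I, V

II weakly dominates I — Opt1: 6>0, Opt2: 6>3, Opt3: 4>2, Opt4: 3>0, Opt5: 9>7.
II is not dominated — it holds its own against I at Opt1 (6>0); III at Opt1 (6>5); IV at Opt2 (6>4); V at Opt1 (6>4).
Nothing dominates III: I at Opt1 (5>0); II at Opt3 (7>4); IV at Opt3 (7>3); V at Opt1 (5>4).
Nothing dominates IV: I at Opt1 (9>0); II at Opt1 (9>6); III at Opt1 (9>5); V at Opt1 (9>4).
III weakly dominates V — Opt1: 5>4, Opt2: 0>-4, Opt3: 7>6, Opt4: 1=1, Opt5: 3>-1.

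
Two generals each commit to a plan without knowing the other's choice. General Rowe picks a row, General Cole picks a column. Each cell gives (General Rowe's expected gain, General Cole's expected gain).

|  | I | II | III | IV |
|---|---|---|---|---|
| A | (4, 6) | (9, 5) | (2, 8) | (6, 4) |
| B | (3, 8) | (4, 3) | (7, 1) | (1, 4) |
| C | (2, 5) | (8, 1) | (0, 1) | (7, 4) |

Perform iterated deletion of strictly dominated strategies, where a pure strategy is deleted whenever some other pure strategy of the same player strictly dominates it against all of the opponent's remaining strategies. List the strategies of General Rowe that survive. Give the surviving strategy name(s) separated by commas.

General Cole's strategy II is strictly dominated by I (A: 6>5, B: 8>3, C: 5>1) and is removed.
General Cole's strategy IV is strictly dominated by I (A: 6>4, B: 8>4, C: 5>4) and is removed.
For General Rowe, A strictly dominates C on the remaining columns (I: 4>2, III: 2>0); eliminate C.
Among the remaining strategies, none is strictly dominated by another pure strategy of the same player, so the elimination stops.
Surviving strategies — General Rowe: {A, B}; General Cole: {I, III}.

A, B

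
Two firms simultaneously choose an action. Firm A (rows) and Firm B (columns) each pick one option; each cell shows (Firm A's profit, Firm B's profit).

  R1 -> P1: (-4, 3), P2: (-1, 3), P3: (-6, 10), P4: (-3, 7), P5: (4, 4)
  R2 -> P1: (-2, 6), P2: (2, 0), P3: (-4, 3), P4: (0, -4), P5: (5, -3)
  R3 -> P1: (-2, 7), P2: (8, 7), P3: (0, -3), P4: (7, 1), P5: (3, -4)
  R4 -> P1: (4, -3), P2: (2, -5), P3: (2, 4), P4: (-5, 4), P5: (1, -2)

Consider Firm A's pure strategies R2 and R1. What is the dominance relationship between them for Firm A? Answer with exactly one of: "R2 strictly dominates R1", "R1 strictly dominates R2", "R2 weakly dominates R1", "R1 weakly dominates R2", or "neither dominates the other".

R2 strictly dominates R1

R2's payoffs vs R1's, by Firm B's action — P1: -2>-4, P2: 2>-1, P3: -4>-6, P4: 0>-3, P5: 5>4.
Every comparison favours R2, so R2 strictly dominates R1.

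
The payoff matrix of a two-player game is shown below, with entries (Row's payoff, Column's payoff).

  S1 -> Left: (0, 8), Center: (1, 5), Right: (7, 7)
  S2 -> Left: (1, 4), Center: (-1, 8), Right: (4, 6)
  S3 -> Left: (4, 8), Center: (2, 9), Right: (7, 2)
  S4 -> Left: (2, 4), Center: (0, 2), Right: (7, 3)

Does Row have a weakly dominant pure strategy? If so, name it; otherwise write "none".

S3

S3 vs S1: Left: 4>0, Center: 2>1, Right: 7=7.
S3 vs S2: Left: 4>1, Center: 2>-1, Right: 7>4.
S3 vs S4: Left: 4>2, Center: 2>0, Right: 7=7.
S3 is at least as good as every other strategy against every opponent action, so it is weakly dominant.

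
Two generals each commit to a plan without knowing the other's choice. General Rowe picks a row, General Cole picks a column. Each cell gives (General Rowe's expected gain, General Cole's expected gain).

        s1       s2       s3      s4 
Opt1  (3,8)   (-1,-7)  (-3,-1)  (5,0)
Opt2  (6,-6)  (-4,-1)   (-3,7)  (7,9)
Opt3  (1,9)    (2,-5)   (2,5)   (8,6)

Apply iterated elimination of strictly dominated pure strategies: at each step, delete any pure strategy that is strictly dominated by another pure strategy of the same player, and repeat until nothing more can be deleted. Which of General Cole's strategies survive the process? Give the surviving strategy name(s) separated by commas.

s1, s4

Column s2 is eliminated: s3 beats it against every remaining row (Opt1: -1>-7, Opt2: 7>-1, Opt3: 5>-5).
For General Cole, s4 strictly dominates s3 on the remaining rows (Opt1: 0>-1, Opt2: 9>7, Opt3: 6>5); eliminate s3.
For General Rowe, Opt2 strictly dominates Opt1 on the remaining columns (s1: 6>3, s4: 7>5); eliminate Opt1.
Among the remaining strategies, none is strictly dominated by another pure strategy of the same player, so the elimination stops.
Surviving strategies — General Rowe: {Opt2, Opt3}; General Cole: {s1, s4}.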